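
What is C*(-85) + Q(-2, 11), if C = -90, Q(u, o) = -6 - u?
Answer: 7646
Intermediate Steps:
C*(-85) + Q(-2, 11) = -90*(-85) + (-6 - 1*(-2)) = 7650 + (-6 + 2) = 7650 - 4 = 7646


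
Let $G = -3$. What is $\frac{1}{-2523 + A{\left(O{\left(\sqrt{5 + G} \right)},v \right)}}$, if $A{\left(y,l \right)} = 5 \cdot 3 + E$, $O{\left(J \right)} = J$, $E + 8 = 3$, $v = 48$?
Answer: $- \frac{1}{2513} \approx -0.00039793$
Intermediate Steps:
$E = -5$ ($E = -8 + 3 = -5$)
$A{\left(y,l \right)} = 10$ ($A{\left(y,l \right)} = 5 \cdot 3 - 5 = 15 - 5 = 10$)
$\frac{1}{-2523 + A{\left(O{\left(\sqrt{5 + G} \right)},v \right)}} = \frac{1}{-2523 + 10} = \frac{1}{-2513} = - \frac{1}{2513}$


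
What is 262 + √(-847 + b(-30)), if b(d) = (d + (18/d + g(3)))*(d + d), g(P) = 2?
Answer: 262 + √869 ≈ 291.48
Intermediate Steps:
b(d) = 2*d*(2 + d + 18/d) (b(d) = (d + (18/d + 2))*(d + d) = (d + (2 + 18/d))*(2*d) = (2 + d + 18/d)*(2*d) = 2*d*(2 + d + 18/d))
262 + √(-847 + b(-30)) = 262 + √(-847 + (36 + 2*(-30)² + 4*(-30))) = 262 + √(-847 + (36 + 2*900 - 120)) = 262 + √(-847 + (36 + 1800 - 120)) = 262 + √(-847 + 1716) = 262 + √869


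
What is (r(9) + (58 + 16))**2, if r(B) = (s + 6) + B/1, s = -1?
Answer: 7744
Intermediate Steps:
r(B) = 5 + B (r(B) = (-1 + 6) + B/1 = 5 + B*1 = 5 + B)
(r(9) + (58 + 16))**2 = ((5 + 9) + (58 + 16))**2 = (14 + 74)**2 = 88**2 = 7744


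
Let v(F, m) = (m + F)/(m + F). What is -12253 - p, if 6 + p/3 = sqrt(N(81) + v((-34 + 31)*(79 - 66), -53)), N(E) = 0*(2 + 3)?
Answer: -12238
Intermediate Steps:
v(F, m) = 1 (v(F, m) = (F + m)/(F + m) = 1)
N(E) = 0 (N(E) = 0*5 = 0)
p = -15 (p = -18 + 3*sqrt(0 + 1) = -18 + 3*sqrt(1) = -18 + 3*1 = -18 + 3 = -15)
-12253 - p = -12253 - 1*(-15) = -12253 + 15 = -12238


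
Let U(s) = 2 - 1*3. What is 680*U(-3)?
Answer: -680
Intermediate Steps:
U(s) = -1 (U(s) = 2 - 3 = -1)
680*U(-3) = 680*(-1) = -680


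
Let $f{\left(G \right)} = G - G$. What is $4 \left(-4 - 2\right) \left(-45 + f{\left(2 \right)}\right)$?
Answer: $1080$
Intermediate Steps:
$f{\left(G \right)} = 0$
$4 \left(-4 - 2\right) \left(-45 + f{\left(2 \right)}\right) = 4 \left(-4 - 2\right) \left(-45 + 0\right) = 4 \left(-6\right) \left(-45\right) = \left(-24\right) \left(-45\right) = 1080$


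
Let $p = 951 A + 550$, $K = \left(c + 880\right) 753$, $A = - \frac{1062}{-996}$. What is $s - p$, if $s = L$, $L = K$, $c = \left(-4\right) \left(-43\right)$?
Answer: $\frac{131238269}{166} \approx 7.9059 \cdot 10^{5}$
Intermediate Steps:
$c = 172$
$A = \frac{177}{166}$ ($A = \left(-1062\right) \left(- \frac{1}{996}\right) = \frac{177}{166} \approx 1.0663$)
$K = 792156$ ($K = \left(172 + 880\right) 753 = 1052 \cdot 753 = 792156$)
$L = 792156$
$s = 792156$
$p = \frac{259627}{166}$ ($p = 951 \cdot \frac{177}{166} + 550 = \frac{168327}{166} + 550 = \frac{259627}{166} \approx 1564.0$)
$s - p = 792156 - \frac{259627}{166} = \frac{131238269}{166}$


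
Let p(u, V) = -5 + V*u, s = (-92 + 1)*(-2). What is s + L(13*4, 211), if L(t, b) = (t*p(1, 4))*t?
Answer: -2522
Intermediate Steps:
s = 182 (s = -91*(-2) = 182)
L(t, b) = -t² (L(t, b) = (t*(-5 + 4*1))*t = (t*(-5 + 4))*t = (t*(-1))*t = (-t)*t = -t²)
s + L(13*4, 211) = 182 - (13*4)² = 182 - 1*52² = 182 - 1*2704 = 182 - 2704 = -2522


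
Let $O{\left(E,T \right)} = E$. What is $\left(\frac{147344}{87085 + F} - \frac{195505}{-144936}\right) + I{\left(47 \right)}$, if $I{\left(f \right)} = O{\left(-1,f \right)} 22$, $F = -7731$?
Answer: $- \frac{161071517}{8570232} \approx -18.794$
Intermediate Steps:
$I{\left(f \right)} = -22$ ($I{\left(f \right)} = \left(-1\right) 22 = -22$)
$\left(\frac{147344}{87085 + F} - \frac{195505}{-144936}\right) + I{\left(47 \right)} = \left(\frac{147344}{87085 - 7731} - \frac{195505}{-144936}\right) - 22 = \left(\frac{147344}{79354} - - \frac{3205}{2376}\right) - 22 = \left(147344 \cdot \frac{1}{79354} + \frac{3205}{2376}\right) - 22 = \left(\frac{73672}{39677} + \frac{3205}{2376}\right) - 22 = \frac{27473587}{8570232} - 22 = - \frac{161071517}{8570232}$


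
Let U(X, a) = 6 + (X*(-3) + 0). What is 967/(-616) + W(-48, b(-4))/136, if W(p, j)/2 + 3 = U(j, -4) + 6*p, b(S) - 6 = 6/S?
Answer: -7801/1309 ≈ -5.9595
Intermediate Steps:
U(X, a) = 6 - 3*X (U(X, a) = 6 + (-3*X + 0) = 6 - 3*X)
b(S) = 6 + 6/S
W(p, j) = 6 - 6*j + 12*p (W(p, j) = -6 + 2*((6 - 3*j) + 6*p) = -6 + 2*(6 - 3*j + 6*p) = -6 + (12 - 6*j + 12*p) = 6 - 6*j + 12*p)
967/(-616) + W(-48, b(-4))/136 = 967/(-616) + (6 - 6*(6 + 6/(-4)) + 12*(-48))/136 = 967*(-1/616) + (6 - 6*(6 + 6*(-¼)) - 576)*(1/136) = -967/616 + (6 - 6*(6 - 3/2) - 576)*(1/136) = -967/616 + (6 - 6*9/2 - 576)*(1/136) = -967/616 + (6 - 27 - 576)*(1/136) = -967/616 - 597*1/136 = -967/616 - 597/136 = -7801/1309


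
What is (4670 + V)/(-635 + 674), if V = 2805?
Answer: 575/3 ≈ 191.67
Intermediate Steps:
(4670 + V)/(-635 + 674) = (4670 + 2805)/(-635 + 674) = 7475/39 = 7475*(1/39) = 575/3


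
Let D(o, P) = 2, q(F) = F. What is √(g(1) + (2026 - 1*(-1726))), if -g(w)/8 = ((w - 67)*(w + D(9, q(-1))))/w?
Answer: 2*√1334 ≈ 73.048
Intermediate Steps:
g(w) = -8*(-67 + w)*(2 + w)/w (g(w) = -8*(w - 67)*(w + 2)/w = -8*(-67 + w)*(2 + w)/w)
√(g(1) + (2026 - 1*(-1726))) = √((520 - 8*1 + 1072/1) + (2026 - 1*(-1726))) = √((520 - 8 + 1072*1) + (2026 + 1726)) = √((520 - 8 + 1072) + 3752) = √(1584 + 3752) = √5336 = 2*√1334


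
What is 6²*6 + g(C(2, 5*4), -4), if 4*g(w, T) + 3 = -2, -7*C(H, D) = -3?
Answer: 859/4 ≈ 214.75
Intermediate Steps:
C(H, D) = 3/7 (C(H, D) = -⅐*(-3) = 3/7)
g(w, T) = -5/4 (g(w, T) = -¾ + (¼)*(-2) = -¾ - ½ = -5/4)
6²*6 + g(C(2, 5*4), -4) = 6²*6 - 5/4 = 36*6 - 5/4 = 216 - 5/4 = 859/4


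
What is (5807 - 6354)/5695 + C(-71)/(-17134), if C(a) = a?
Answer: -8967953/97578130 ≈ -0.091905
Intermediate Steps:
(5807 - 6354)/5695 + C(-71)/(-17134) = (5807 - 6354)/5695 - 71/(-17134) = -547*1/5695 - 71*(-1/17134) = -547/5695 + 71/17134 = -8967953/97578130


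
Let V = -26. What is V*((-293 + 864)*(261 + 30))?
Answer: -4320186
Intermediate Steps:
V*((-293 + 864)*(261 + 30)) = -26*(-293 + 864)*(261 + 30) = -14846*291 = -26*166161 = -4320186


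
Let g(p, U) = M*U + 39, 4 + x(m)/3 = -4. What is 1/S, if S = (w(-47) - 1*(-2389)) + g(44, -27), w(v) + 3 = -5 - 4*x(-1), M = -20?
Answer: 1/3056 ≈ 0.00032723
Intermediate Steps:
x(m) = -24 (x(m) = -12 + 3*(-4) = -12 - 12 = -24)
g(p, U) = 39 - 20*U (g(p, U) = -20*U + 39 = 39 - 20*U)
w(v) = 88 (w(v) = -3 + (-5 - 4*(-24)) = -3 + (-5 + 96) = -3 + 91 = 88)
S = 3056 (S = (88 - 1*(-2389)) + (39 - 20*(-27)) = (88 + 2389) + (39 + 540) = 2477 + 579 = 3056)
1/S = 1/3056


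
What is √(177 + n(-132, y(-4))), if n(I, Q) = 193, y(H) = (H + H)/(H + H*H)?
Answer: √370 ≈ 19.235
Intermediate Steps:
y(H) = 2*H/(H + H²) (y(H) = (2*H)/(H + H²) = 2*H/(H + H²))
√(177 + n(-132, y(-4))) = √(177 + 193) = √370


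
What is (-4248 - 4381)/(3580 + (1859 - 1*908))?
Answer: -8629/4531 ≈ -1.9044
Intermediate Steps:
(-4248 - 4381)/(3580 + (1859 - 1*908)) = -8629/(3580 + (1859 - 908)) = -8629/(3580 + 951) = -8629/4531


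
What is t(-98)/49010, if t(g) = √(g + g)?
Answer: 7*I/24505 ≈ 0.00028566*I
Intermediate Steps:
t(g) = √2*√g (t(g) = √(2*g) = √2*√g)
t(-98)/49010 = (√2*√(-98))/49010 = (√2*(7*I*√2))*(1/49010) = (14*I)*(1/49010) = 7*I/24505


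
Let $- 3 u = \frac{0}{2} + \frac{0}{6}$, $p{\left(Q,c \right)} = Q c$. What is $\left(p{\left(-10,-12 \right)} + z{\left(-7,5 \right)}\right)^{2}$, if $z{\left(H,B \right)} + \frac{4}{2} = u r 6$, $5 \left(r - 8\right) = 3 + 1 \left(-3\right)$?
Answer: $13924$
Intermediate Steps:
$r = 8$ ($r = 8 + \frac{3 + 1 \left(-3\right)}{5} = 8 + \frac{3 - 3}{5} = 8 + \frac{1}{5} \cdot 0 = 8 + 0 = 8$)
$u = 0$ ($u = - \frac{\frac{0}{2} + \frac{0}{6}}{3} = - \frac{0 \cdot \frac{1}{2} + 0 \cdot \frac{1}{6}}{3} = - \frac{0 + 0}{3} = \left(- \frac{1}{3}\right) 0 = 0$)
$z{\left(H,B \right)} = -2$ ($z{\left(H,B \right)} = -2 + 0 \cdot 8 \cdot 6 = -2 + 0 \cdot 6 = -2 + 0 = -2$)
$\left(p{\left(-10,-12 \right)} + z{\left(-7,5 \right)}\right)^{2} = \left(\left(-10\right) \left(-12\right) - 2\right)^{2} = \left(120 - 2\right)^{2} = 118^{2} = 13924$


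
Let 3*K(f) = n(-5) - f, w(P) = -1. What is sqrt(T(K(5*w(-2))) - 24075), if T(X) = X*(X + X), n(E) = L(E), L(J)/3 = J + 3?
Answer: I*sqrt(216673)/3 ≈ 155.16*I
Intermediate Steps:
L(J) = 9 + 3*J (L(J) = 3*(J + 3) = 3*(3 + J) = 9 + 3*J)
n(E) = 9 + 3*E
K(f) = -2 - f/3 (K(f) = ((9 + 3*(-5)) - f)/3 = ((9 - 15) - f)/3 = (-6 - f)/3 = -2 - f/3)
T(X) = 2*X**2 (T(X) = X*(2*X) = 2*X**2)
sqrt(T(K(5*w(-2))) - 24075) = sqrt(2*(-2 - 5*(-1)/3)**2 - 24075) = sqrt(2*(-2 - 1/3*(-5))**2 - 24075) = sqrt(2*(-2 + 5/3)**2 - 24075) = sqrt(2*(-1/3)**2 - 24075) = sqrt(2*(1/9) - 24075) = sqrt(2/9 - 24075) = sqrt(-216673/9) = I*sqrt(216673)/3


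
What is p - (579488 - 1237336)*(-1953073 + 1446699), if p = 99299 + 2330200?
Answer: -333114693653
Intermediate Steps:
p = 2429499
p - (579488 - 1237336)*(-1953073 + 1446699) = 2429499 - (579488 - 1237336)*(-1953073 + 1446699) = 2429499 - (-657848)*(-506374) = 2429499 - 1*333117123152 = 2429499 - 333117123152 = -333114693653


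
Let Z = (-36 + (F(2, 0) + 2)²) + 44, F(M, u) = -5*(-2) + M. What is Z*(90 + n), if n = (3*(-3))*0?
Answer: 18360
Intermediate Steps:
F(M, u) = 10 + M
n = 0 (n = -9*0 = 0)
Z = 204 (Z = (-36 + ((10 + 2) + 2)²) + 44 = (-36 + (12 + 2)²) + 44 = (-36 + 14²) + 44 = (-36 + 196) + 44 = 160 + 44 = 204)
Z*(90 + n) = 204*(90 + 0) = 204*90 = 18360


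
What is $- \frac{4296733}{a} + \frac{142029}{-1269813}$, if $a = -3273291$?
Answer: $\frac{237673579690}{197927022123} \approx 1.2008$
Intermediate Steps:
$- \frac{4296733}{a} + \frac{142029}{-1269813} = - \frac{4296733}{-3273291} + \frac{142029}{-1269813} = \left(-4296733\right) \left(- \frac{1}{3273291}\right) + 142029 \left(- \frac{1}{1269813}\right) = \frac{613819}{467613} - \frac{47343}{423271} = \frac{237673579690}{197927022123}$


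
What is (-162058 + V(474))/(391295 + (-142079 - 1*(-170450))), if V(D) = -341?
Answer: -162399/419666 ≈ -0.38697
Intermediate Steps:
(-162058 + V(474))/(391295 + (-142079 - 1*(-170450))) = (-162058 - 341)/(391295 + (-142079 - 1*(-170450))) = -162399/(391295 + (-142079 + 170450)) = -162399/(391295 + 28371) = -162399/419666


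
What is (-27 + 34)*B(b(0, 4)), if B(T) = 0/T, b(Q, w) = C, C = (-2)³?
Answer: 0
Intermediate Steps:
C = -8
b(Q, w) = -8
B(T) = 0
(-27 + 34)*B(b(0, 4)) = (-27 + 34)*0 = 7*0 = 0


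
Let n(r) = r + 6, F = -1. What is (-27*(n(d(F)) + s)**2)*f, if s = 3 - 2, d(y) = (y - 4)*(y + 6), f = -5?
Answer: 43740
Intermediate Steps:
d(y) = (-4 + y)*(6 + y)
n(r) = 6 + r
s = 1
(-27*(n(d(F)) + s)**2)*f = -27*((6 + (-24 + (-1)**2 + 2*(-1))) + 1)**2*(-5) = -27*((6 + (-24 + 1 - 2)) + 1)**2*(-5) = -27*((6 - 25) + 1)**2*(-5) = -27*(-19 + 1)**2*(-5) = -27*(-18)**2*(-5) = -27*324*(-5) = -8748*(-5) = 43740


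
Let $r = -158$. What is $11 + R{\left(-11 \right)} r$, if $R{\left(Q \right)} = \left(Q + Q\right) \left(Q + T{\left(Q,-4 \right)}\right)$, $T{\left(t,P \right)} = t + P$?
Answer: $-90365$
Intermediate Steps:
$T{\left(t,P \right)} = P + t$
$R{\left(Q \right)} = 2 Q \left(-4 + 2 Q\right)$ ($R{\left(Q \right)} = \left(Q + Q\right) \left(Q + \left(-4 + Q\right)\right) = 2 Q \left(-4 + 2 Q\right)$)
$11 + R{\left(-11 \right)} r = 11 + 4 \left(-11\right) \left(-2 - 11\right) \left(-158\right) = 11 + 4 \left(-11\right) \left(-13\right) \left(-158\right) = 11 + 572 \left(-158\right) = 11 - 90376 = -90365$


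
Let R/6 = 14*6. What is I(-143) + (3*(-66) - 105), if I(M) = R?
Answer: 201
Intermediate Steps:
R = 504 (R = 6*(14*6) = 6*84 = 504)
I(M) = 504
I(-143) + (3*(-66) - 105) = 504 + (3*(-66) - 105) = 504 + (-198 - 105) = 504 - 303 = 201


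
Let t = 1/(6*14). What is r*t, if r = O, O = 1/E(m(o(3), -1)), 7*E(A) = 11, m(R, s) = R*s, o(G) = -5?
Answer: 1/132 ≈ 0.0075758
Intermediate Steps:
E(A) = 11/7 (E(A) = (⅐)*11 = 11/7)
O = 7/11 (O = 1/(11/7) = 7/11 ≈ 0.63636)
r = 7/11 ≈ 0.63636
t = 1/84 ≈ 0.011905
r*t = (7/11)*(1/84) = 1/132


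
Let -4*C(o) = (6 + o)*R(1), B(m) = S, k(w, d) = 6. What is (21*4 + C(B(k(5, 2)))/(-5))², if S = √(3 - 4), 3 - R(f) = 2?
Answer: (1686 + I)²/400 ≈ 7106.5 + 8.43*I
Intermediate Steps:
R(f) = 1 (R(f) = 3 - 1*2 = 3 - 2 = 1)
S = I (S = √(-1) = I ≈ 1.0*I)
B(m) = I
C(o) = -3/2 - o/4 (C(o) = -(6 + o)/4 = -3/2 - o/4)
(21*4 + C(B(k(5, 2)))/(-5))² = (21*4 + (-3/2 - I/4)/(-5))² = (84 + (-3/2 - I/4)*(-⅕))² = (84 + (3/10 + I/20))² = (843/10 + I/20)²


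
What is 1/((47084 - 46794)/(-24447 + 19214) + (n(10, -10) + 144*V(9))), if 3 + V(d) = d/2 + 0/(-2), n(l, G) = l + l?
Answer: 5233/1234698 ≈ 0.0042383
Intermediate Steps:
n(l, G) = 2*l
V(d) = -3 + d/2 (V(d) = -3 + (d/2 + 0/(-2)) = -3 + (d*(½) + 0*(-½)) = -3 + (d/2 + 0) = -3 + d/2)
1/((47084 - 46794)/(-24447 + 19214) + (n(10, -10) + 144*V(9))) = 1/((47084 - 46794)/(-24447 + 19214) + (2*10 + 144*(-3 + (½)*9))) = 1/(290/(-5233) + (20 + 144*(-3 + 9/2))) = 1/(290*(-1/5233) + (20 + 144*(3/2))) = 1/(-290/5233 + (20 + 216)) = 1/(-290/5233 + 236) = 1/(1234698/5233) = 5233/1234698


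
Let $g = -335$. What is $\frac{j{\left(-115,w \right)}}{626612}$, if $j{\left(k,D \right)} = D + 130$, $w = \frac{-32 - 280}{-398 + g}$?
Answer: $\frac{47801}{229653298} \approx 0.00020814$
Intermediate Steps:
$w = \frac{312}{733}$ ($w = \frac{-32 - 280}{-398 - 335} = - \frac{312}{-733} = \left(-312\right) \left(- \frac{1}{733}\right) = \frac{312}{733} \approx 0.42565$)
$j{\left(k,D \right)} = 130 + D$
$\frac{j{\left(-115,w \right)}}{626612} = \frac{130 + \frac{312}{733}}{626612} = \frac{95602}{733} \cdot \frac{1}{626612} = \frac{47801}{229653298}$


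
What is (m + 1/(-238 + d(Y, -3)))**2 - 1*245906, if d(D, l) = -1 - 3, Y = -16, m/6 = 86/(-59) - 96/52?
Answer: -8458547087040151/34452556996 ≈ -2.4551e+5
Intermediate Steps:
m = -15204/767 (m = 6*(86/(-59) - 96/52) = 6*(86*(-1/59) - 96*1/52) = 6*(-86/59 - 24/13) = 6*(-2534/767) = -15204/767 ≈ -19.823)
d(D, l) = -4
(m + 1/(-238 + d(Y, -3)))**2 - 1*245906 = (-15204/767 + 1/(-238 - 4))**2 - 1*245906 = (-15204/767 + 1/(-242))**2 - 245906 = (-15204/767 - 1/242)**2 - 245906 = (-3680135/185614)**2 - 245906 = 13543393618225/34452556996 - 245906 = -8458547087040151/34452556996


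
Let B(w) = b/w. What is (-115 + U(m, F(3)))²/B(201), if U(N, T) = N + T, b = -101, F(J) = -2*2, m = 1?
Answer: -2798724/101 ≈ -27710.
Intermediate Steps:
F(J) = -4
B(w) = -101/w
(-115 + U(m, F(3)))²/B(201) = (-115 + (1 - 4))²/((-101/201)) = (-115 - 3)²/((-101*1/201)) = (-118)²/(-101/201) = 13924*(-201/101) = -2798724/101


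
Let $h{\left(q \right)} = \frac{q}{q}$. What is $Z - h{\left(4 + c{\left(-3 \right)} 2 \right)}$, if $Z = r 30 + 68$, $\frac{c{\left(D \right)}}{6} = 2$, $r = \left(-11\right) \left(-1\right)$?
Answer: $397$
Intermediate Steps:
$r = 11$
$c{\left(D \right)} = 12$ ($c{\left(D \right)} = 6 \cdot 2 = 12$)
$Z = 398$ ($Z = 11 \cdot 30 + 68 = 330 + 68 = 398$)
$h{\left(q \right)} = 1$
$Z - h{\left(4 + c{\left(-3 \right)} 2 \right)} = 398 - 1 = 397$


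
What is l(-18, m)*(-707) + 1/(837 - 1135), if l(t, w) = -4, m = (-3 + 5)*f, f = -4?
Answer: 842743/298 ≈ 2828.0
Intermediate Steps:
m = -8 (m = (-3 + 5)*(-4) = 2*(-4) = -8)
l(-18, m)*(-707) + 1/(837 - 1135) = -4*(-707) + 1/(837 - 1135) = 2828 + 1/(-298) = 2828 - 1/298 = 842743/298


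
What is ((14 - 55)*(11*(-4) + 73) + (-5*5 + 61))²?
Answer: 1329409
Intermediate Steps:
((14 - 55)*(11*(-4) + 73) + (-5*5 + 61))² = (-41*(-44 + 73) + (-25 + 61))² = (-41*29 + 36)² = (-1189 + 36)² = (-1153)² = 1329409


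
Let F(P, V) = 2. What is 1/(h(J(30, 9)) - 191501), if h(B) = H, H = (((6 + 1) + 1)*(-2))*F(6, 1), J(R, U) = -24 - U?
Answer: -1/191533 ≈ -5.2210e-6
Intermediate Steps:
H = -32 (H = (((6 + 1) + 1)*(-2))*2 = ((7 + 1)*(-2))*2 = (8*(-2))*2 = -16*2 = -32)
h(B) = -32
1/(h(J(30, 9)) - 191501) = 1/(-32 - 191501) = 1/(-191533) = -1/191533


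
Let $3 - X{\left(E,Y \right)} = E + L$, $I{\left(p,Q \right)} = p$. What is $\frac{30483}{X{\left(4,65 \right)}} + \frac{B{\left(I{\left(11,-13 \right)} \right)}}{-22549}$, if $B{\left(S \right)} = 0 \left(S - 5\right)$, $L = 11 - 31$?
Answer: $\frac{30483}{19} \approx 1604.4$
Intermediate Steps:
$L = -20$
$X{\left(E,Y \right)} = 23 - E$ ($X{\left(E,Y \right)} = 3 - \left(E - 20\right) = 3 - \left(-20 + E\right) = 23 - E$)
$B{\left(S \right)} = 0$ ($B{\left(S \right)} = 0 \left(-5 + S\right) = 0$)
$\frac{30483}{X{\left(4,65 \right)}} + \frac{B{\left(I{\left(11,-13 \right)} \right)}}{-22549} = \frac{30483}{23 - 4} + \frac{0}{-22549} = \frac{30483}{23 - 4} + 0 \left(- \frac{1}{22549}\right) = \frac{30483}{19} + 0 = \frac{30483}{19}$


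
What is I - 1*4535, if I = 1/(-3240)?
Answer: -14693401/3240 ≈ -4535.0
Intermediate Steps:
I = -1/3240 ≈ -0.00030864
I - 1*4535 = -1/3240 - 1*4535 = -1/3240 - 4535 = -14693401/3240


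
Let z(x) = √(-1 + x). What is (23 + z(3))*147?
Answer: 3381 + 147*√2 ≈ 3588.9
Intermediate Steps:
(23 + z(3))*147 = (23 + √(-1 + 3))*147 = (23 + √2)*147 = 3381 + 147*√2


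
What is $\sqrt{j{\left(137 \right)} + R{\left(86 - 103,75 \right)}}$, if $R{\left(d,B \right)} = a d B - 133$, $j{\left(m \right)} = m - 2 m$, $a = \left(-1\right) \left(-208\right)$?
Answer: $i \sqrt{265470} \approx 515.24 i$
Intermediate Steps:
$a = 208$
$j{\left(m \right)} = - m$
$R{\left(d,B \right)} = -133 + 208 B d$ ($R{\left(d,B \right)} = 208 d B - 133 = 208 B d - 133 = -133 + 208 B d$)
$\sqrt{j{\left(137 \right)} + R{\left(86 - 103,75 \right)}} = \sqrt{\left(-1\right) 137 + \left(-133 + 208 \cdot 75 \left(86 - 103\right)\right)} = \sqrt{-137 + \left(-133 + 208 \cdot 75 \left(-17\right)\right)} = \sqrt{-137 - 265333} = \sqrt{-265470} = i \sqrt{265470}$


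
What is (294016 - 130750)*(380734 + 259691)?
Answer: 104559628050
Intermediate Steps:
(294016 - 130750)*(380734 + 259691) = 163266*640425 = 104559628050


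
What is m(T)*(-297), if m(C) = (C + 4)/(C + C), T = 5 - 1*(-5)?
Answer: -2079/10 ≈ -207.90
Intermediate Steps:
T = 10 (T = 5 + 5 = 10)
m(C) = (4 + C)/(2*C) (m(C) = (4 + C)/((2*C)) = (4 + C)*(1/(2*C)) = (4 + C)/(2*C))
m(T)*(-297) = ((1/2)*(4 + 10)/10)*(-297) = ((1/2)*(1/10)*14)*(-297) = (7/10)*(-297) = -2079/10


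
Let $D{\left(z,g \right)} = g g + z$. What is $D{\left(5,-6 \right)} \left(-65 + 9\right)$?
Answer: $-2296$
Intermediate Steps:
$D{\left(z,g \right)} = z + g^{2}$ ($D{\left(z,g \right)} = g^{2} + z = z + g^{2}$)
$D{\left(5,-6 \right)} \left(-65 + 9\right) = \left(5 + \left(-6\right)^{2}\right) \left(-65 + 9\right) = \left(5 + 36\right) \left(-56\right) = 41 \left(-56\right) = -2296$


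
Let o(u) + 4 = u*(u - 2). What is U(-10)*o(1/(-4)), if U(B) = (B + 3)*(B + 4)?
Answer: -1155/8 ≈ -144.38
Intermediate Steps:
o(u) = -4 + u*(-2 + u) (o(u) = -4 + u*(u - 2) = -4 + u*(-2 + u))
U(B) = (3 + B)*(4 + B)
U(-10)*o(1/(-4)) = (12 + (-10)**2 + 7*(-10))*(-4 + (1/(-4))**2 - 2/(-4)) = (12 + 100 - 70)*(-4 + (-1/4)**2 - 2*(-1/4)) = 42*(-4 + 1/16 + 1/2) = 42*(-55/16) = -1155/8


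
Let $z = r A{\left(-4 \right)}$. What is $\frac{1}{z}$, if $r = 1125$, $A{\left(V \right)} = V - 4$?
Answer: $- \frac{1}{9000} \approx -0.00011111$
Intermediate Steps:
$A{\left(V \right)} = -4 + V$
$z = -9000$ ($z = 1125 \left(-4 - 4\right) = 1125 \left(-8\right) = -9000$)
$\frac{1}{z} = \frac{1}{-9000} = - \frac{1}{9000}$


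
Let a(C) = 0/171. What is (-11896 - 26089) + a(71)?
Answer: -37985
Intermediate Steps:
a(C) = 0 (a(C) = 0*(1/171) = 0)
(-11896 - 26089) + a(71) = (-11896 - 26089) + 0 = -37985 + 0 = -37985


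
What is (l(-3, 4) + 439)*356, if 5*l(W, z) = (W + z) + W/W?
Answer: 782132/5 ≈ 1.5643e+5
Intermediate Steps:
l(W, z) = ⅕ + W/5 + z/5 (l(W, z) = ((W + z) + W/W)/5 = ((W + z) + 1)/5 = (1 + W + z)/5 = ⅕ + W/5 + z/5)
(l(-3, 4) + 439)*356 = ((⅕ + (⅕)*(-3) + (⅕)*4) + 439)*356 = ((⅕ - ⅗ + ⅘) + 439)*356 = (⅖ + 439)*356 = (2197/5)*356 = 782132/5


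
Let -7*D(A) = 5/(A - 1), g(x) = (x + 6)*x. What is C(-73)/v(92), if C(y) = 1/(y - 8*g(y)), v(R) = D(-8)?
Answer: -21/65335 ≈ -0.00032142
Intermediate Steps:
g(x) = x*(6 + x) (g(x) = (6 + x)*x = x*(6 + x))
D(A) = -5/(7*(-1 + A)) (D(A) = -5/(7*(A - 1)) = -5/(7*(-1 + A)))
v(R) = 5/63 (v(R) = -5/(-7 + 7*(-8)) = -5/(-7 - 56) = -5/(-63) = -5*(-1/63) = 5/63)
C(y) = 1/(y - 8*y*(6 + y))
C(-73)/v(92) = (-1/(-73*(47 + 8*(-73))))/(5/63) = -1*(-1/73)/(47 - 584)*(63/5) = -1*(-1/73)/(-537)*(63/5) = -1*(-1/73)*(-1/537)*(63/5) = -1/39201*63/5 = -21/65335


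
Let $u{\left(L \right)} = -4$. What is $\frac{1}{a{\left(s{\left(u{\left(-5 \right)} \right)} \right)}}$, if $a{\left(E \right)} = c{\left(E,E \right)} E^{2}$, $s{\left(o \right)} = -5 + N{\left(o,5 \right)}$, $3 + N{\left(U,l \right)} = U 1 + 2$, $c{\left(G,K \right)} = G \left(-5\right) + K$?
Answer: $\frac{1}{4000} \approx 0.00025$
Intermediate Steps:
$c{\left(G,K \right)} = K - 5 G$ ($c{\left(G,K \right)} = - 5 G + K = K - 5 G$)
$N{\left(U,l \right)} = -1 + U$ ($N{\left(U,l \right)} = -3 + \left(U 1 + 2\right) = -3 + \left(U + 2\right) = -3 + \left(2 + U\right) = -1 + U$)
$s{\left(o \right)} = -6 + o$ ($s{\left(o \right)} = -5 + \left(-1 + o\right) = -6 + o$)
$a{\left(E \right)} = - 4 E^{3}$ ($a{\left(E \right)} = \left(E - 5 E\right) E^{2} = - 4 E E^{2} = - 4 E^{3}$)
$\frac{1}{a{\left(s{\left(u{\left(-5 \right)} \right)} \right)}} = \frac{1}{\left(-4\right) \left(-6 - 4\right)^{3}} = \frac{1}{\left(-4\right) \left(-10\right)^{3}} = \frac{1}{\left(-4\right) \left(-1000\right)} = \frac{1}{4000}$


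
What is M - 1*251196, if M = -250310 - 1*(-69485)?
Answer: -432021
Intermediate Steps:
M = -180825 (M = -250310 + 69485 = -180825)
M - 1*251196 = -180825 - 1*251196 = -180825 - 251196 = -432021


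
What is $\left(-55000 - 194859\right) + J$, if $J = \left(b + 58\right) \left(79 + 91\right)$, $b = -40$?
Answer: $-246799$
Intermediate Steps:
$J = 3060$ ($J = \left(-40 + 58\right) \left(79 + 91\right) = 18 \cdot 170 = 3060$)
$\left(-55000 - 194859\right) + J = \left(-55000 - 194859\right) + 3060 = -249859 + 3060 = -246799$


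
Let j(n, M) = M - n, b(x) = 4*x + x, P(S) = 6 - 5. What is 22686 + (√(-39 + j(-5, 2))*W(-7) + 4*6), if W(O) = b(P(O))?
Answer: 22710 + 20*I*√2 ≈ 22710.0 + 28.284*I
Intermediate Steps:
P(S) = 1
b(x) = 5*x
W(O) = 5 (W(O) = 5*1 = 5)
22686 + (√(-39 + j(-5, 2))*W(-7) + 4*6) = 22686 + (√(-39 + (2 - 1*(-5)))*5 + 4*6) = 22686 + (√(-39 + (2 + 5))*5 + 24) = 22686 + (√(-39 + 7)*5 + 24) = 22686 + (√(-32)*5 + 24) = 22686 + ((4*I*√2)*5 + 24) = 22686 + (20*I*√2 + 24) = 22686 + (24 + 20*I*√2) = 22710 + 20*I*√2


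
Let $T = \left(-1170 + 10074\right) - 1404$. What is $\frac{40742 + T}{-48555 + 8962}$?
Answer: $- \frac{48242}{39593} \approx -1.2184$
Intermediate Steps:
$T = 7500$ ($T = 8904 - 1404 = 7500$)
$\frac{40742 + T}{-48555 + 8962} = \frac{40742 + 7500}{-48555 + 8962} = \frac{48242}{-39593} = 48242 \left(- \frac{1}{39593}\right) = - \frac{48242}{39593}$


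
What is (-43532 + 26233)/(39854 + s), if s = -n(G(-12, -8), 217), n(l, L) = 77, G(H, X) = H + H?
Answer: -17299/39777 ≈ -0.43490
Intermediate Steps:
G(H, X) = 2*H
s = -77 (s = -1*77 = -77)
(-43532 + 26233)/(39854 + s) = (-43532 + 26233)/(39854 - 77) = -17299/39777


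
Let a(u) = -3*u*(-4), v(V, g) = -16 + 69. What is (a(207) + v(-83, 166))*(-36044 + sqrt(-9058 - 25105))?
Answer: -91443628 + 2537*I*sqrt(34163) ≈ -9.1444e+7 + 4.6892e+5*I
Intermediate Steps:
v(V, g) = 53
a(u) = 12*u
(a(207) + v(-83, 166))*(-36044 + sqrt(-9058 - 25105)) = (12*207 + 53)*(-36044 + sqrt(-9058 - 25105)) = (2484 + 53)*(-36044 + sqrt(-34163)) = 2537*(-36044 + I*sqrt(34163)) = -91443628 + 2537*I*sqrt(34163)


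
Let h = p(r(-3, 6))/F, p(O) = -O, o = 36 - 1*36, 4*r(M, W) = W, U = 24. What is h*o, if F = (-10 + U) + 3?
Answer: 0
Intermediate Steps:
r(M, W) = W/4
F = 17 (F = (-10 + 24) + 3 = 14 + 3 = 17)
o = 0 (o = 36 - 36 = 0)
h = -3/34 (h = -6/4/17 = -1*3/2*(1/17) = -3/2*1/17 = -3/34 ≈ -0.088235)
h*o = -3/34*0 = 0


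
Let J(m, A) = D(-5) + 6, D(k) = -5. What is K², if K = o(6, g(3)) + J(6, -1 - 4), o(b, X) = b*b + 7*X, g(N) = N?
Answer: 3364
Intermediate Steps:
J(m, A) = 1 (J(m, A) = -5 + 6 = 1)
o(b, X) = b² + 7*X
K = 58 (K = (6² + 7*3) + 1 = (36 + 21) + 1 = 57 + 1 = 58)
K² = 58² = 3364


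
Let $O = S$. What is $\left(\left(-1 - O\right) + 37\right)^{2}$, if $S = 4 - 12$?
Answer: $1936$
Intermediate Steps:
$S = -8$ ($S = 4 - 12 = -8$)
$O = -8$
$\left(\left(-1 - O\right) + 37\right)^{2} = \left(\left(-1 - -8\right) + 37\right)^{2} = \left(\left(-1 + 8\right) + 37\right)^{2} = \left(7 + 37\right)^{2} = 44^{2} = 1936$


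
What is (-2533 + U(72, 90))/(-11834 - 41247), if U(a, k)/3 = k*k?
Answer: -21767/53081 ≈ -0.41007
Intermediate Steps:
U(a, k) = 3*k² (U(a, k) = 3*(k*k) = 3*k²)
(-2533 + U(72, 90))/(-11834 - 41247) = (-2533 + 3*90²)/(-11834 - 41247) = (-2533 + 3*8100)/(-53081) = (-2533 + 24300)*(-1/53081) = 21767*(-1/53081) = -21767/53081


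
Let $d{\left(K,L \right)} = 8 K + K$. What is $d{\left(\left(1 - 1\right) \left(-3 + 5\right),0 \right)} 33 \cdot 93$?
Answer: $0$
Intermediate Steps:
$d{\left(K,L \right)} = 9 K$
$d{\left(\left(1 - 1\right) \left(-3 + 5\right),0 \right)} 33 \cdot 93 = 9 \left(1 - 1\right) \left(-3 + 5\right) 33 \cdot 93 = 9 \cdot 0 \cdot 2 \cdot 33 \cdot 93 = 9 \cdot 0 \cdot 33 \cdot 93 = 0 \cdot 33 \cdot 93 = 0 \cdot 93 = 0$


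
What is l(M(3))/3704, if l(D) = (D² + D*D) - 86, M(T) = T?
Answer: -17/926 ≈ -0.018359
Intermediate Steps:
l(D) = -86 + 2*D² (l(D) = (D² + D²) - 86 = 2*D² - 86 = -86 + 2*D²)
l(M(3))/3704 = (-86 + 2*3²)/3704 = (-86 + 2*9)*(1/3704) = (-86 + 18)*(1/3704) = -68*1/3704 = -17/926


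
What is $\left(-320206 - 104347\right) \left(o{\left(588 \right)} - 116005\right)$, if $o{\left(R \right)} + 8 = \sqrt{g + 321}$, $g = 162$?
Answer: $49253667189 - 424553 \sqrt{483} \approx 4.9244 \cdot 10^{10}$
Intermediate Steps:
$o{\left(R \right)} = -8 + \sqrt{483}$ ($o{\left(R \right)} = -8 + \sqrt{162 + 321} = -8 + \sqrt{483}$)
$\left(-320206 - 104347\right) \left(o{\left(588 \right)} - 116005\right) = \left(-320206 - 104347\right) \left(\left(-8 + \sqrt{483}\right) - 116005\right) = - 424553 \left(-116013 + \sqrt{483}\right) = 49253667189 - 424553 \sqrt{483}$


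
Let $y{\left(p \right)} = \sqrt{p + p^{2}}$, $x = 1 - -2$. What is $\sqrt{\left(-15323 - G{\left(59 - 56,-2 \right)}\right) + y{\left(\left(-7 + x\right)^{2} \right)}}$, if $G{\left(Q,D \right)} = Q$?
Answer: $\sqrt{-15326 + 4 \sqrt{17}} \approx 123.73 i$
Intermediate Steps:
$x = 3$ ($x = 1 + 2 = 3$)
$\sqrt{\left(-15323 - G{\left(59 - 56,-2 \right)}\right) + y{\left(\left(-7 + x\right)^{2} \right)}} = \sqrt{\left(-15323 - \left(59 - 56\right)\right) + \sqrt{\left(-7 + 3\right)^{2} \left(1 + \left(-7 + 3\right)^{2}\right)}} = \sqrt{\left(-15323 - 3\right) + \sqrt{\left(-4\right)^{2} \left(1 + \left(-4\right)^{2}\right)}} = \sqrt{\left(-15323 - 3\right) + \sqrt{16 \left(1 + 16\right)}} = \sqrt{-15326 + \sqrt{16 \cdot 17}} = \sqrt{-15326 + \sqrt{272}} = \sqrt{-15326 + 4 \sqrt{17}}$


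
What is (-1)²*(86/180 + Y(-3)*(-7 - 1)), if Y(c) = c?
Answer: 2203/90 ≈ 24.478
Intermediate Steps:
(-1)²*(86/180 + Y(-3)*(-7 - 1)) = (-1)²*(86/180 - 3*(-7 - 1)) = 1*(86*(1/180) - 3*(-8)) = 1*(43/90 + 24) = 1*(2203/90) = 2203/90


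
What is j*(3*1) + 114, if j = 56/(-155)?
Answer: 17502/155 ≈ 112.92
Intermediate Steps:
j = -56/155 (j = 56*(-1/155) = -56/155 ≈ -0.36129)
j*(3*1) + 114 = -168/155 + 114 = 17502/155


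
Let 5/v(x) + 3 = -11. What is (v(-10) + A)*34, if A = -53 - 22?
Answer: -17935/7 ≈ -2562.1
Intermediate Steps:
v(x) = -5/14 (v(x) = 5/(-3 - 11) = 5/(-14) = 5*(-1/14) = -5/14)
A = -75
(v(-10) + A)*34 = (-5/14 - 75)*34 = -1055/14*34 = -17935/7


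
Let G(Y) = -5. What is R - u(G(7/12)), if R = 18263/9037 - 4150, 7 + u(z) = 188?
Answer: -5588712/1291 ≈ -4329.0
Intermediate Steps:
u(z) = 181 (u(z) = -7 + 188 = 181)
R = -5355041/1291 (R = 18263*(1/9037) - 4150 = 2609/1291 - 4150 = -5355041/1291 ≈ -4148.0)
R - u(G(7/12)) = -5355041/1291 - 1*181 = -5355041/1291 - 181 = -5588712/1291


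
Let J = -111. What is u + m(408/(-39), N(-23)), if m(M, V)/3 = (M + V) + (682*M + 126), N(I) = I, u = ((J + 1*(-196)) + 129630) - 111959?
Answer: -48915/13 ≈ -3762.7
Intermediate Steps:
u = 17364 (u = ((-111 + 1*(-196)) + 129630) - 111959 = ((-111 - 196) + 129630) - 111959 = (-307 + 129630) - 111959 = 129323 - 111959 = 17364)
m(M, V) = 378 + 3*V + 2049*M (m(M, V) = 3*((M + V) + (682*M + 126)) = 3*((M + V) + (126 + 682*M)) = 3*(126 + V + 683*M) = 378 + 3*V + 2049*M)
u + m(408/(-39), N(-23)) = 17364 + (378 + 3*(-23) + 2049*(408/(-39))) = 17364 + (378 - 69 + 2049*(408*(-1/39))) = 17364 + (378 - 69 + 2049*(-136/13)) = 17364 + (378 - 69 - 278664/13) = 17364 - 274647/13 = -48915/13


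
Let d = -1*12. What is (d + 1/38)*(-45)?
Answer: 20475/38 ≈ 538.82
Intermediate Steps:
d = -12
(d + 1/38)*(-45) = (-12 + 1/38)*(-45) = -455/38*(-45) = 20475/38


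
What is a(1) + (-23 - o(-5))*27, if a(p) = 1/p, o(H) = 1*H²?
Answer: -1295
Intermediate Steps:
o(H) = H²
a(1) + (-23 - o(-5))*27 = 1/1 + (-23 - 1*(-5)²)*27 = 1 + (-23 - 1*25)*27 = 1 + (-23 - 25)*27 = 1 - 48*27 = 1 - 1296 = -1295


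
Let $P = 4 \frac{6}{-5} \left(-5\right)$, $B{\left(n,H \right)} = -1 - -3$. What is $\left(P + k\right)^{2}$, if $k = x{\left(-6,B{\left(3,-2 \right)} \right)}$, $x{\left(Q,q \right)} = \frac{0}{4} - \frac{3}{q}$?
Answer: $\frac{2025}{4} \approx 506.25$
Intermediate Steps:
$B{\left(n,H \right)} = 2$ ($B{\left(n,H \right)} = -1 + 3 = 2$)
$x{\left(Q,q \right)} = - \frac{3}{q}$ ($x{\left(Q,q \right)} = 0 \cdot \frac{1}{4} - \frac{3}{q} = 0 - \frac{3}{q} = - \frac{3}{q}$)
$k = - \frac{3}{2} \approx -1.5$
$P = 24$ ($P = 4 \cdot 6 \left(- \frac{1}{5}\right) \left(-5\right) = 4 \left(- \frac{6}{5}\right) \left(-5\right) = \left(- \frac{24}{5}\right) \left(-5\right) = 24$)
$\left(P + k\right)^{2} = \left(24 - \frac{3}{2}\right)^{2} = \left(\frac{45}{2}\right)^{2} = \frac{2025}{4}$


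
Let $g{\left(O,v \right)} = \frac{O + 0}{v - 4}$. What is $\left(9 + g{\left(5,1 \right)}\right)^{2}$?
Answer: $\frac{484}{9} \approx 53.778$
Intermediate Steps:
$g{\left(O,v \right)} = \frac{O}{-4 + v}$
$\left(9 + g{\left(5,1 \right)}\right)^{2} = \left(9 + \frac{5}{-4 + 1}\right)^{2} = \left(9 + \frac{5}{-3}\right)^{2} = \left(9 + 5 \left(- \frac{1}{3}\right)\right)^{2} = \left(9 - \frac{5}{3}\right)^{2} = \left(\frac{22}{3}\right)^{2} = \frac{484}{9}$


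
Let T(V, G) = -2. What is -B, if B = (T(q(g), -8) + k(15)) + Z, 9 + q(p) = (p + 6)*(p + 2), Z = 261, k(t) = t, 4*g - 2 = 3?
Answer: -274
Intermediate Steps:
g = 5/4 (g = 1/2 + (1/4)*3 = 1/2 + 3/4 = 5/4 ≈ 1.2500)
q(p) = -9 + (2 + p)*(6 + p) (q(p) = -9 + (p + 6)*(p + 2) = -9 + (6 + p)*(2 + p) = -9 + (2 + p)*(6 + p))
B = 274 (B = (-2 + 15) + 261 = 13 + 261 = 274)
-B = -1*274 = -274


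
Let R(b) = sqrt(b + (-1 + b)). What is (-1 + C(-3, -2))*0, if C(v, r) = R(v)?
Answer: 0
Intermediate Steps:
R(b) = sqrt(-1 + 2*b)
C(v, r) = sqrt(-1 + 2*v)
(-1 + C(-3, -2))*0 = (-1 + sqrt(-1 + 2*(-3)))*0 = (-1 + sqrt(-1 - 6))*0 = (-1 + sqrt(-7))*0 = (-1 + I*sqrt(7))*0 = 0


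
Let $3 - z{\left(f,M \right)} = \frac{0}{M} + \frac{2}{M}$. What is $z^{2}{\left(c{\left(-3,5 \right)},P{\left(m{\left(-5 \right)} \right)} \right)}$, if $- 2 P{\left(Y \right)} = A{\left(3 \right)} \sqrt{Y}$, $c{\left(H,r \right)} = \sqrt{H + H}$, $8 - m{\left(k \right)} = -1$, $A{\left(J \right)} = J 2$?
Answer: $\frac{841}{81} \approx 10.383$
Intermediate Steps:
$A{\left(J \right)} = 2 J$
$m{\left(k \right)} = 9$ ($m{\left(k \right)} = 8 - -1 = 8 + 1 = 9$)
$c{\left(H,r \right)} = \sqrt{2} \sqrt{H}$ ($c{\left(H,r \right)} = \sqrt{2 H} = \sqrt{2} \sqrt{H}$)
$P{\left(Y \right)} = - 3 \sqrt{Y}$ ($P{\left(Y \right)} = - \frac{2 \cdot 3 \sqrt{Y}}{2} = - \frac{6 \sqrt{Y}}{2} = - 3 \sqrt{Y}$)
$z{\left(f,M \right)} = 3 - \frac{2}{M}$ ($z{\left(f,M \right)} = 3 - \left(\frac{0}{M} + \frac{2}{M}\right) = 3 - \left(0 + \frac{2}{M}\right) = 3 - \frac{2}{M}$)
$z^{2}{\left(c{\left(-3,5 \right)},P{\left(m{\left(-5 \right)} \right)} \right)} = \left(3 - \frac{2}{\left(-3\right) \sqrt{9}}\right)^{2} = \left(3 - \frac{2}{\left(-3\right) 3}\right)^{2} = \left(3 - \frac{2}{-9}\right)^{2} = \left(3 - - \frac{2}{9}\right)^{2} = \left(3 + \frac{2}{9}\right)^{2} = \left(\frac{29}{9}\right)^{2} = \frac{841}{81}$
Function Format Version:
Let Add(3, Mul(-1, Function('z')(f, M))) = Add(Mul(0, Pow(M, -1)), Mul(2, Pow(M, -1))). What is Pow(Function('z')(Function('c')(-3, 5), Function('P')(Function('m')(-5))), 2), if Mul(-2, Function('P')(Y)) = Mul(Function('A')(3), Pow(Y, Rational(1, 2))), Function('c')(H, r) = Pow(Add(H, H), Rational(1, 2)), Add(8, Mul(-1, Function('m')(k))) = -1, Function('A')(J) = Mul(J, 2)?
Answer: Rational(841, 81) ≈ 10.383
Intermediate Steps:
Function('A')(J) = Mul(2, J)
Function('m')(k) = 9 (Function('m')(k) = Add(8, Mul(-1, -1)) = Add(8, 1) = 9)
Function('c')(H, r) = Mul(Pow(2, Rational(1, 2)), Pow(H, Rational(1, 2))) (Function('c')(H, r) = Pow(Mul(2, H), Rational(1, 2)) = Mul(Pow(2, Rational(1, 2)), Pow(H, Rational(1, 2))))
Function('P')(Y) = Mul(-3, Pow(Y, Rational(1, 2))) (Function('P')(Y) = Mul(Rational(-1, 2), Mul(Mul(2, 3), Pow(Y, Rational(1, 2)))) = Mul(Rational(-1, 2), Mul(6, Pow(Y, Rational(1, 2)))) = Mul(-3, Pow(Y, Rational(1, 2))))
Function('z')(f, M) = Add(3, Mul(-2, Pow(M, -1))) (Function('z')(f, M) = Add(3, Mul(-1, Add(Mul(0, Pow(M, -1)), Mul(2, Pow(M, -1))))) = Add(3, Mul(-1, Add(0, Mul(2, Pow(M, -1))))) = Add(3, Mul(-1, Mul(2, Pow(M, -1)))) = Add(3, Mul(-2, Pow(M, -1))))
Pow(Function('z')(Function('c')(-3, 5), Function('P')(Function('m')(-5))), 2) = Pow(Add(3, Mul(-2, Pow(Mul(-3, Pow(9, Rational(1, 2))), -1))), 2) = Pow(Add(3, Mul(-2, Pow(Mul(-3, 3), -1))), 2) = Pow(Add(3, Mul(-2, Pow(-9, -1))), 2) = Pow(Add(3, Mul(-2, Rational(-1, 9))), 2) = Pow(Add(3, Rational(2, 9)), 2) = Pow(Rational(29, 9), 2) = Rational(841, 81)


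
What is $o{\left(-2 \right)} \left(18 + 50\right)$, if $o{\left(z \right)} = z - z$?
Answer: $0$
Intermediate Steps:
$o{\left(z \right)} = 0$
$o{\left(-2 \right)} \left(18 + 50\right) = 0 \left(18 + 50\right) = 0 \cdot 68 = 0$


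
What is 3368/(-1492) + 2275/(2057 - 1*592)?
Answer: -76991/109289 ≈ -0.70447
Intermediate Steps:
3368/(-1492) + 2275/(2057 - 1*592) = 3368*(-1/1492) + 2275/(2057 - 592) = -842/373 + 2275/1465 = -842/373 + 2275*(1/1465) = -842/373 + 455/293 = -76991/109289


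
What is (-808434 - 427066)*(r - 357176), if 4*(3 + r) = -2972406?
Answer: 1359396557750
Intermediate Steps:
r = -1486209/2 (r = -3 + (¼)*(-2972406) = -3 - 1486203/2 = -1486209/2 ≈ -7.4310e+5)
(-808434 - 427066)*(r - 357176) = (-808434 - 427066)*(-1486209/2 - 357176) = -1235500*(-2200561/2) = 1359396557750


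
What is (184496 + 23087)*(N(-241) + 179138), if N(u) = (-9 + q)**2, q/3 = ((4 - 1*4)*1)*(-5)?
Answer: 37202817677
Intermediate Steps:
q = 0 (q = 3*(((4 - 1*4)*1)*(-5)) = 3*(((4 - 4)*1)*(-5)) = 3*((0*1)*(-5)) = 3*(0*(-5)) = 3*0 = 0)
N(u) = 81 (N(u) = (-9 + 0)**2 = (-9)**2 = 81)
(184496 + 23087)*(N(-241) + 179138) = (184496 + 23087)*(81 + 179138) = 207583*179219 = 37202817677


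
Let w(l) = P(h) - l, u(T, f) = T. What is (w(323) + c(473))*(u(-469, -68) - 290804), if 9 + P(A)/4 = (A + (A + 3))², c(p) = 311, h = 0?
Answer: 3495276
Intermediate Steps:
P(A) = -36 + 4*(3 + 2*A)² (P(A) = -36 + 4*(A + (A + 3))² = -36 + 4*(A + (3 + A))² = -36 + 4*(3 + 2*A)²)
w(l) = -l (w(l) = 16*0*(3 + 0) - l = 16*0*3 - l = 0 - l = -l)
(w(323) + c(473))*(u(-469, -68) - 290804) = (-1*323 + 311)*(-469 - 290804) = (-323 + 311)*(-291273) = -12*(-291273) = 3495276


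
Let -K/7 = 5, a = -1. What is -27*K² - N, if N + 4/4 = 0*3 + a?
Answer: -33073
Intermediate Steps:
K = -35 (K = -7*5 = -35)
N = -2 (N = -1 + (0*3 - 1) = -1 + (0 - 1) = -1 - 1 = -2)
-27*K² - N = -27*(-35)² - 1*(-2) = -27*1225 + 2 = -33075 + 2 = -33073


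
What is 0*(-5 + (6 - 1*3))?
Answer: 0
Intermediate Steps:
0*(-5 + (6 - 1*3)) = 0*(-5 + (6 - 3)) = 0*(-5 + 3) = 0*(-2) = 0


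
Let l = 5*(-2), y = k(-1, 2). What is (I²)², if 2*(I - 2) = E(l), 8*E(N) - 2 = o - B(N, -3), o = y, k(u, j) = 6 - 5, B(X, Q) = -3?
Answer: 130321/4096 ≈ 31.817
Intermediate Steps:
k(u, j) = 1
y = 1
l = -10
o = 1
E(N) = ¾ (E(N) = ¼ + (1 - 1*(-3))/8 = ¼ + (1 + 3)/8 = ¼ + (⅛)*4 = ¼ + ½ = ¾)
I = 19/8 (I = 2 + (½)*(¾) = 2 + 3/8 = 19/8 ≈ 2.3750)
(I²)² = ((19/8)²)² = (361/64)² = 130321/4096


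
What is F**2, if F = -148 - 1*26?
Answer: 30276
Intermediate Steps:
F = -174 (F = -148 - 26 = -174)
F**2 = (-174)**2 = 30276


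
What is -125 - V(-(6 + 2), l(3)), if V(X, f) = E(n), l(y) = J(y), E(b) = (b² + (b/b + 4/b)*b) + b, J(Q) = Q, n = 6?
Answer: -177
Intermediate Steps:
E(b) = b + b² + b*(1 + 4/b) (E(b) = (b² + (1 + 4/b)*b) + b = (b² + b*(1 + 4/b)) + b = b + b² + b*(1 + 4/b))
l(y) = y
V(X, f) = 52 (V(X, f) = 4 + 6² + 2*6 = 4 + 36 + 12 = 52)
-125 - V(-(6 + 2), l(3)) = -125 - 1*52 = -125 - 52 = -177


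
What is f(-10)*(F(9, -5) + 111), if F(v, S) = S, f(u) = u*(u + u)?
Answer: 21200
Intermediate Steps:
f(u) = 2*u**2 (f(u) = u*(2*u) = 2*u**2)
f(-10)*(F(9, -5) + 111) = (2*(-10)**2)*(-5 + 111) = (2*100)*106 = 200*106 = 21200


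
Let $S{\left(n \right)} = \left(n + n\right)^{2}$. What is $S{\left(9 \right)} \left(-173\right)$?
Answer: $-56052$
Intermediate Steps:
$S{\left(n \right)} = 4 n^{2}$ ($S{\left(n \right)} = \left(2 n\right)^{2} = 4 n^{2}$)
$S{\left(9 \right)} \left(-173\right) = 4 \cdot 9^{2} \left(-173\right) = 4 \cdot 81 \left(-173\right) = 324 \left(-173\right) = -56052$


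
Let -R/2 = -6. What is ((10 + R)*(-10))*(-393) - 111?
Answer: 86349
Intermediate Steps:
R = 12 (R = -2*(-6) = 12)
((10 + R)*(-10))*(-393) - 111 = ((10 + 12)*(-10))*(-393) - 111 = (22*(-10))*(-393) - 111 = -220*(-393) - 111 = 86460 - 111 = 86349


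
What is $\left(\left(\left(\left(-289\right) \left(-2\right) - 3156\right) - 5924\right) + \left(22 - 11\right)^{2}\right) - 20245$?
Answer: $-28626$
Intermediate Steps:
$\left(\left(\left(\left(-289\right) \left(-2\right) - 3156\right) - 5924\right) + \left(22 - 11\right)^{2}\right) - 20245 = \left(\left(\left(578 - 3156\right) - 5924\right) + 11^{2}\right) - 20245 = \left(\left(-2578 - 5924\right) + 121\right) - 20245 = \left(-8502 + 121\right) - 20245 = -8381 - 20245 = -28626$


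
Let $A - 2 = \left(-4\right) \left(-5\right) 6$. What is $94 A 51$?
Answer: $584868$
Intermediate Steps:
$A = 122$ ($A = 2 + \left(-4\right) \left(-5\right) 6 = 2 + 20 \cdot 6 = 2 + 120 = 122$)
$94 A 51 = 94 \cdot 122 \cdot 51 = 11468 \cdot 51 = 584868$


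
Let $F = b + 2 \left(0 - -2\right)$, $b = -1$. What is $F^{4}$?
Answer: $81$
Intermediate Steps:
$F = 3$ ($F = -1 + 2 \left(0 - -2\right) = -1 + 2 \left(0 + 2\right) = -1 + 2 \cdot 2 = -1 + 4 = 3$)
$F^{4} = 3^{4} = 81$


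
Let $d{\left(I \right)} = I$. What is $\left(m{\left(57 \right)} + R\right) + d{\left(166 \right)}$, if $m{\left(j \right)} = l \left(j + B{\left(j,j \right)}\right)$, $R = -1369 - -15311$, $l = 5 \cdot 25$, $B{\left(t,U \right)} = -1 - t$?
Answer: $13983$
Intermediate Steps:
$l = 125$
$R = 13942$ ($R = -1369 + 15311 = 13942$)
$m{\left(j \right)} = -125$ ($m{\left(j \right)} = 125 \left(j - \left(1 + j\right)\right) = 125 \left(-1\right) = -125$)
$\left(m{\left(57 \right)} + R\right) + d{\left(166 \right)} = \left(-125 + 13942\right) + 166 = 13817 + 166 = 13983$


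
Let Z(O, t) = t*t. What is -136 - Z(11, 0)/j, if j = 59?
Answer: -136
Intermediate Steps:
Z(O, t) = t²
-136 - Z(11, 0)/j = -136 - 0²/59 = -136 - 0/59 = -136 - 1*0 = -136 + 0 = -136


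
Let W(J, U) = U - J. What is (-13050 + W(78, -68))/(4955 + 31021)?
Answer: -3299/8994 ≈ -0.36680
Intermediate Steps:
(-13050 + W(78, -68))/(4955 + 31021) = (-13050 + (-68 - 1*78))/(4955 + 31021) = (-13050 + (-68 - 78))/35976 = (-13050 - 146)*(1/35976) = -13196*1/35976 = -3299/8994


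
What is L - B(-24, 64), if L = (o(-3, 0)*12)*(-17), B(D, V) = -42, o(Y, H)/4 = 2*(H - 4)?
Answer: 6570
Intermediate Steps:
o(Y, H) = -32 + 8*H (o(Y, H) = 4*(2*(H - 4)) = 4*(2*(-4 + H)) = 4*(-8 + 2*H) = -32 + 8*H)
L = 6528 (L = ((-32 + 8*0)*12)*(-17) = ((-32 + 0)*12)*(-17) = -32*12*(-17) = -384*(-17) = 6528)
L - B(-24, 64) = 6528 - 1*(-42) = 6528 + 42 = 6570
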